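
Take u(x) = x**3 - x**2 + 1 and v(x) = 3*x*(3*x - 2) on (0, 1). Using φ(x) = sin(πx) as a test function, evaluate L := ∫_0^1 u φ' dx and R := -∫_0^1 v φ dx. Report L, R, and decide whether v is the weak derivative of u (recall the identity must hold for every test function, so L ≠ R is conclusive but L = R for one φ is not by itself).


LHS = (12 - π^2)/π^3, RHS = -3/π + 36/π^3. No, v is not the weak derivative of u.

u(x) = x**3 - x**2 + 1, classical derivative u'(x) = 3*x**2 - 2*x.
φ(x) = sin(πx), so φ'(x) = π*cos(π*x).
Note φ(0) = φ(1) = 0, so the boundary term u·φ vanishes.
LHS = ∫_0^1 u(x) φ'(x) dx = ∫_0^1 (π*x^3*cos(π*x) - π*x^2*cos(π*x) + π*cos(π*x)) dx. Term by term:
  ∫_0^1 π*cos(π*x) dx = 0;  ∫_0^1 π*x^3*cos(π*x) dx = -3/π + 12/π^3;  ∫_0^1 -π*x^2*cos(π*x) dx = 2/π.
Sum: 0 + -3/π + 12/π^3 + 2/π = (12 - π^2)/π^3.
So LHS = (12 - π^2)/π^3.
∫_0^1 v(x) φ(x) dx = ∫_0^1 (9*x^2*sin(π*x) - 6*x*sin(π*x)) dx. Term by term:
  ∫_0^1 -6*x*sin(π*x) dx = -6/π;  ∫_0^1 9*x^2*sin(π*x) dx = -36/π^3 + 9/π.
Sum: -6/π + -36/π^3 + 9/π = -36/π^3 + 3/π.
So RHS = -∫_0^1 v(x) φ(x) dx = -3/π + 36/π^3.
LHS − RHS = -24/π^3 + 2/π ≠ 0, so the identity fails.
(For a valid weak derivative the identity must hold for EVERY test function, in particular this one. The failure shows v is NOT the weak derivative of u.)
Correct weak derivative would be u'(x) = 3*x**2 - 2*x.


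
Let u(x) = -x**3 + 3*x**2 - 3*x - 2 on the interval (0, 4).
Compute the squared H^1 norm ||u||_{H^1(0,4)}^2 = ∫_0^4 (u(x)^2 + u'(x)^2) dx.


||u||_{H^1}^2 = 31772/35

The H^1 norm (squared) on an interval (0, L) is
  ||u||_{H^1}^2 = ∫_0^L u(x)^2 dx + ∫_0^L u'(x)^2 dx.
Compute u'(x) = -3*x**2 + 6*x - 3.
Then u(x)^2 = x**6 - 6*x**5 + 15*x**4 - 14*x**3 - 3*x**2 + 12*x + 4 and u'(x)^2 = 9*x**4 - 36*x**3 + 54*x**2 - 36*x + 9.
Integrate each monomial from 0 to 4 using ∫_0^4 c·x^n dx = c·4^(n+1)/(n+1):
  ∫_0^4 u(x)^2 dx = ∫_0^4 (x^6 - 6*x^5 + 15*x^4 - 14*x^3 - 3*x^2 + 12*x + 4) dx. Term by term:
    ∫_0^4 x^6 dx = 16384/7;  ∫_0^4 -6*x^5 dx = -4096;  ∫_0^4 15*x^4 dx = 3072;
    ∫_0^4 -14*x^3 dx = -896;  ∫_0^4 -3*x^2 dx = -64;  ∫_0^4 12*x dx = 96;
    ∫_0^4 4 dx = 16.
  Sum: 16384/7 − 4096 + 3072 − 896 − 64 + 96 + 16 = 3280/7.
  ∫_0^4 u'(x)^2 dx = ∫_0^4 (9*x^4 - 36*x^3 + 54*x^2 - 36*x + 9) dx. Term by term:
    ∫_0^4 9*x^4 dx = 9216/5;  ∫_0^4 -36*x^3 dx = -2304;  ∫_0^4 54*x^2 dx = 1152;
    ∫_0^4 -36*x dx = -288;  ∫_0^4 9 dx = 36.
  Sum: 9216/5 − 2304 + 1152 − 288 + 36 = 2196/5.
Adding: ||u||_{H^1}^2 = 3280/7 + 2196/5 = 31772/35.


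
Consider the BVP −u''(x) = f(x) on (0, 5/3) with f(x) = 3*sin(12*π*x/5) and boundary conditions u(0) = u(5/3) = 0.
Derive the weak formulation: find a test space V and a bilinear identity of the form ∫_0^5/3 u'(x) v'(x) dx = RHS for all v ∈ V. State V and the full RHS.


V = H^1_0(0, 5/3) (so v(0) = v(5/3) = 0); weak form: ∫_0^5/3 u'v' dx = ∫_0^5/3 (3*sin(12*π*x/5)) v dx for all v ∈ V.

Multiply both sides by a test function v and integrate from 0 to 5/3:
  ∫_0^5/3 −u''(x) v(x) dx = ∫_0^5/3 f(x) v(x) dx.
Integrate the LHS by parts once:
  ∫_0^5/3 −u'' v dx = −[u'(x) v(x)]_0^5/3 + ∫_0^5/3 u'(x) v'(x) dx.
Thus ∫_0^5/3 u'(x) v'(x) dx = ∫_0^5/3 f(x) v(x) dx + [u'(x) v(x)]_0^5/3.
Choose V so that boundary terms are either known or forced to vanish.
u is Dirichlet: u(0) = u(5/3) = 0. Let V = H^1_0(0, 5/3); then v(0) = v(5/3) = 0, and [u' v]_0^5/3 = 0.
Weak formulation: find u (satisfying any essential BC) such that ∫_0^5/3 u'(x) v'(x) dx = ∫_0^5/3 f v dx for all v ∈ V.
Substituting f(x) = 3*sin(12*π*x/5), the right-hand side is ∫_0^5/3 (3*sin(12*π*x/5)) v dx.


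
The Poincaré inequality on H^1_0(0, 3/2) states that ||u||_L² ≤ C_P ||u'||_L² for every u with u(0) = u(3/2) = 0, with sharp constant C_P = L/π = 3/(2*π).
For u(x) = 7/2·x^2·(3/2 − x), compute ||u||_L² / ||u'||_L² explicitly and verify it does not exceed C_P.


||u||_L² / ||u'||_L² = 3*sqrt(14)/28 < C_P = 3/(2*π).

u(x) = 7/2·x^2·(3/2 − x), so u'(x) = 21*x*(1 - x)/2.
u(x) = 7/2·x^2·(3/2 − x) vanishes at x = 0 and x = 3/2, so u ∈ H^1_0(0, 3/2). Differentiate via the product rule and integrate the resulting polynomials term by term.
  ∫_0^3/2 u² dx = ∫_0^3/2 (49*x^6/4 - 147*x^5/4 + 441*x^4/16) dx. Term by term:
    ∫_0^3/2 49*x^6/4 dx = 15309/512;  ∫_0^3/2 -147*x^5/4 dx = -35721/512;  ∫_0^3/2 441*x^4/16 dx = 107163/2560.
  Sum: 15309/512 − 35721/512 + 107163/2560 = 5103/2560.
  ∫_0^3/2 (u')² dx = ∫_0^3/2 (441*x^4/4 - 441*x^3/2 + 441*x^2/4) dx. Term by term:
    ∫_0^3/2 441*x^4/4 dx = 107163/640;  ∫_0^3/2 -441*x^3/2 dx = -35721/128;  ∫_0^3/2 441*x^2/4 dx = 3969/32.
  Sum: 107163/640 − 35721/128 + 3969/32 = 3969/320.
∫_0^3/2 u² dx = 5103/2560, so ||u||_L² = 27*sqrt(70)/160.
∫_0^3/2 (u')² dx = 3969/320, so ||u'||_L² = 63*sqrt(5)/40.
Ratio ||u||_L² / ||u'||_L² = 3*sqrt(14)/28.
Sharp Poincaré constant on H^1_0(0, 3/2) is C_P = L/π = 3/(2*π), achieved by sin(2*π/3·x).
A polynomial bump cannot attain the sharp Poincaré constant (only the first sine eigenfunction does), so the ratio is strictly less than C_P, consistent with ||u||_L² ≤ C_P ||u'||_L².


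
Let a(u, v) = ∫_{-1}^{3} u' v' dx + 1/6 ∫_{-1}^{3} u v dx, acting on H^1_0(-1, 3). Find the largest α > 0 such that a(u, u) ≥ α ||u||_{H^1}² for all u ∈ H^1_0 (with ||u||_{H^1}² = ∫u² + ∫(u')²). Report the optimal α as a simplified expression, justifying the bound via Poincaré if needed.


α = (8/3 + π^2)/(π^2 + 16)

Coercivity of a(·,·) on H^1_0(-1, 3) means a(u, u) ≥ α ||u||_{H^1}² for every u ∈ H^1_0.
The interval has length L = 4, and Poincaré/coercivity depend only on L. Here a(u, u) = ∫(u')² + (1/6)·∫u².
Here 0 < c = 1/6 < 1. The condition a(u,u) ≥ α||u||_{H^1}² reads (1−α)∫(u')² ≥ (α−c)∫u². Any admissible α is ≤ 1 (rapidly oscillating u have ∫u²/∫(u')² → 0), and α = 1 would force 0 ≥ (1−c)∫u², impossible since c < 1; so 1−α > 0. By the sharp Poincaré inequality on H^1_0 of an interval of length L, ∫(u')² ≥ (π/L)²∫u² with equality for the first sine mode sin(π(x−x₀)/L) (x₀ the left endpoint), so the inequality holds for all u iff (1−α)(π/L)² ≥ α − c, i.e. α ≤ ((π/L)² + c)/((π/L)² + 1) = (1 + c(L/π)²)/(1 + (L/π)²). With (π/L)² = π^2/16 and c = 1/6, the largest admissible constant is α = ((π/L)² + c)/((π/L)² + 1).
Simplifying, α = (8/3 + π^2)/(π^2 + 16).


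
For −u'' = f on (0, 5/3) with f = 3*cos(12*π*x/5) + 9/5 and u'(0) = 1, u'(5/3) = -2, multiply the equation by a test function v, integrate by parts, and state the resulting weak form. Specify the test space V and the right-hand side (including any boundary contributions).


V = H^1(0, 5/3) (v unrestricted at boundary; u is determined up to an additive constant); weak form: ∫_0^5/3 u'v' dx = ∫_0^5/3 (3*cos(12*π*x/5) + 9/5) v dx − 2·v(5/3) − v(0) for all v ∈ V.

Multiply both sides by a test function v and integrate from 0 to 5/3:
  ∫_0^5/3 −u''(x) v(x) dx = ∫_0^5/3 f(x) v(x) dx.
Integrate the LHS by parts once:
  ∫_0^5/3 −u'' v dx = −[u'(x) v(x)]_0^5/3 + ∫_0^5/3 u'(x) v'(x) dx.
Thus ∫_0^5/3 u'(x) v'(x) dx = ∫_0^5/3 f(x) v(x) dx + [u'(x) v(x)]_0^5/3.
Choose V so that boundary terms are either known or forced to vanish.
u has inhomogeneous Neumann u'(0) = 1, u'(5/3) = -2. [u' v]_0^5/3 = (-2)·v(5/3) − (1)·v(0) = − 2·v(5/3) − v(0). Take V = H^1(0, 5/3); boundary term becomes part of RHS.
Weak formulation: find u (satisfying any essential BC) such that ∫_0^5/3 u'(x) v'(x) dx = ∫_0^5/3 f v dx − 2·v(5/3) − v(0) for all v ∈ V (Neumann data are natural BCs: they enter the RHS as boundary terms).
Substituting f(x) = 3*cos(12*π*x/5) + 9/5, the right-hand side is ∫_0^5/3 (3*cos(12*π*x/5) + 9/5) v dx − 2·v(5/3) − v(0).
Compatibility check (pure Neumann): taking v ≡ 1 ∈ V gives 0 = ∫_0^5/3 f dx + (-2) − (1), i.e. ∫_0^5/3 f dx must equal u'(0) − u'(5/3) = 3. Indeed ∫_0^5/3 (3*cos(12*π*x/5) + 9/5) dx = 3, so the data are compatible. The solution is then unique only up to an additive constant (fix it e.g. by requiring ∫_0^5/3 u dx = 0).


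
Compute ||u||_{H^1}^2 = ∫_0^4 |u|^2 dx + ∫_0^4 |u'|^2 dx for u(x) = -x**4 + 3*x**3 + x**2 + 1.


||u||_{H^1}^2 = 1474028/315

The H^1 norm (squared) on an interval (0, L) is
  ||u||_{H^1}^2 = ∫_0^L u(x)^2 dx + ∫_0^L u'(x)^2 dx.
Compute u'(x) = -4*x**3 + 9*x**2 + 2*x.
Then u(x)^2 = x**8 - 6*x**7 + 7*x**6 + 6*x**5 - x**4 + 6*x**3 + 2*x**2 + 1 and u'(x)^2 = 16*x**6 - 72*x**5 + 65*x**4 + 36*x**3 + 4*x**2.
Integrate each monomial from 0 to 4 using ∫_0^4 c·x^n dx = c·4^(n+1)/(n+1):
  ∫_0^4 u(x)^2 dx = ∫_0^4 (x^8 - 6*x^7 + 7*x^6 + 6*x^5 - x^4 + 6*x^3 + 2*x^2 + 1) dx. Term by term:
    ∫_0^4 x^8 dx = 262144/9;  ∫_0^4 -6*x^7 dx = -49152;  ∫_0^4 7*x^6 dx = 16384;
    ∫_0^4 6*x^5 dx = 4096;  ∫_0^4 -x^4 dx = -1024/5;  ∫_0^4 6*x^3 dx = 384;
    ∫_0^4 2*x^2 dx = 128/3;  ∫_0^4 1 dx = 4.
  Sum: 262144/9 − 49152 + 16384 + 4096 − 1024/5 + 384 + 128/3 + 4 = 30644/45.
  ∫_0^4 u'(x)^2 dx = ∫_0^4 (16*x^6 - 72*x^5 + 65*x^4 + 36*x^3 + 4*x^2) dx. Term by term:
    ∫_0^4 16*x^6 dx = 262144/7;  ∫_0^4 -72*x^5 dx = -49152;  ∫_0^4 65*x^4 dx = 13312;
    ∫_0^4 36*x^3 dx = 2304;  ∫_0^4 4*x^2 dx = 256/3.
  Sum: 262144/7 − 49152 + 13312 + 2304 + 256/3 = 83968/21.
Adding: ||u||_{H^1}^2 = 30644/45 + 83968/21 = 1474028/315.


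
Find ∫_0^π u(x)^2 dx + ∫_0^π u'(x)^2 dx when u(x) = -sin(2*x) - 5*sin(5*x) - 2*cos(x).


||u||_{H^1(0,π)}^2 = 32/3 + 663*π/2

u'(x) = 2*sin(x) - 2*cos(2*x) - 25*cos(5*x).
Expand u² and (u')² and integrate term by term on (0, π), using: for integers n ≥ 1, ∫_0^π sin²(nx) dx = ∫_0^π cos²(nx) dx = π/2; for n ≠ n', ∫_0^π sin(nx)sin(n'x) dx = ∫_0^π cos(nx)cos(n'x) dx = 0; and by product-to-sum, ∫_0^π sin(nx)cos(n'x) dx = ½∫_0^π [sin((n+n')x) + sin((n−n')x)] dx, which is 0 when n+n' is even and 2n/(n²−n'²) when n+n' is odd (it need not vanish on (0, π)).
  u² squared terms: (-1)²·∫sin(2x)² dx = 1·π/2 = π/2;  (-5)²·∫sin(5x)² dx = 25·π/2 = 25*π/2;  (-2)²·∫cos(x)² dx = 4·π/2 = 2*π.
  u² cross terms: 2·(-1)·(-5)·∫sin(2x)·sin(5x) dx = 10·(0) = 0;  2·(-1)·(-2)·∫sin(2x)·cos(x) dx = 4·(4/3) = 16/3;  2·(-5)·(-2)·∫sin(5x)·cos(x) dx = 20·(0) = 0.
  So ∫_0^π u² dx = π/2 + 25*π/2 + 2*π + 0 + 16/3 + 0 = 16/3 + 15*π.
  (u')² squared terms: (-25)²·∫cos(5x)² dx = 625·π/2 = 625*π/2;  (-2)²·∫cos(2x)² dx = 4·π/2 = 2*π;  (2)²·∫sin(x)² dx = 4·π/2 = 2*π.
  (u')² cross terms: 2·(-25)·(-2)·∫cos(5x)·cos(2x) dx = 100·(0) = 0;  2·(-25)·(2)·∫cos(5x)·sin(x) dx = -100·(0) = 0;  2·(-2)·(2)·∫cos(2x)·sin(x) dx = -8·(-2/3) = 16/3.
  So ∫_0^π (u')² dx = 625*π/2 + 2*π + 2*π + 0 + 0 + 16/3 = 16/3 + 633*π/2.
||u||_{H^1}^2 = (16/3 + 15*π) + (16/3 + 633*π/2) = 32/3 + 663*π/2.


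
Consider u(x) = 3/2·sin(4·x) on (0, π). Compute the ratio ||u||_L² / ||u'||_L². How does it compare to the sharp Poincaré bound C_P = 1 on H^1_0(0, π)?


||u||_L² / ||u'||_L² = 1/4 < C_P = 1.

u(x) = 3/2·sin(4·x), so u'(x) = 6*cos(4*x).
Writing u(x) = A·sin(kπx/L) with A = 3/2 and k = 4, use ∫_0^L sin²(kπx/L) dx = L/2 and ∫_0^L cos²(kπx/L) dx = L/2.
u² = 9/4·sin²(4·x) and (u')² = 36·cos²(4·x), and each of sin², cos² integrates to L/2 = π/2 over (0, π).
∫_0^π u² dx = 9*π/8, so ||u||_L² = 3*sqrt(2)*sqrt(π)/4.
∫_0^π (u')² dx = 18*π, so ||u'||_L² = 3*sqrt(2)*sqrt(π).
Ratio ||u||_L² / ||u'||_L² = 1/4.
Sharp Poincaré constant on H^1_0(0, π) is C_P = L/π = 1, achieved by sin(x).
This is the k = 4 harmonic; the ratio L/(kπ) is strictly less than C_P = L/π, consistent with the sharp inequality ||u||_L² ≤ C_P ||u'||_L².


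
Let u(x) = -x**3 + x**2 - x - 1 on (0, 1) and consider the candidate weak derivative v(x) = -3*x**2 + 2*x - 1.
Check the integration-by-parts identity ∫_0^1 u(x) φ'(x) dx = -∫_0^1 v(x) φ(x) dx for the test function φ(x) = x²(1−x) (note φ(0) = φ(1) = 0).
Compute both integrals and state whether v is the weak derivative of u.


LHS = 1/12, RHS = 1/12. Yes, v = u' weakly.

u(x) = -x**3 + x**2 - x - 1, classical derivative u'(x) = -3*x**2 + 2*x - 1.
φ(x) = x²(1−x), so φ'(x) = x*(2 - 3*x).
Note φ(0) = φ(1) = 0, so the boundary term u·φ vanishes.
LHS = ∫_0^1 u(x) φ'(x) dx = ∫_0^1 (3*x^5 - 5*x^4 + 5*x^3 + x^2 - 2*x) dx. Term by term:
  ∫_0^1 3*x^5 dx = 1/2;  ∫_0^1 -5*x^4 dx = -1;  ∫_0^1 5*x^3 dx = 5/4;
  ∫_0^1 x^2 dx = 1/3;  ∫_0^1 -2*x dx = -1.
Sum: 1/2 − 1 + 5/4 + 1/3 − 1 = 1/12.
So LHS = 1/12.
∫_0^1 v(x) φ(x) dx = ∫_0^1 (3*x^5 - 5*x^4 + 3*x^3 - x^2) dx. Term by term:
  ∫_0^1 3*x^5 dx = 1/2;  ∫_0^1 -5*x^4 dx = -1;  ∫_0^1 3*x^3 dx = 3/4;
  ∫_0^1 -x^2 dx = -1/3.
Sum: 1/2 − 1 + 3/4 − 1/3 = -1/12.
So RHS = -∫_0^1 v(x) φ(x) dx = 1/12.
LHS = RHS, so the identity holds for this test φ.
Moreover u is smooth here and v(x) = u'(x) = -3*x**2 + 2*x - 1 pointwise, so the identity holds for every test function. Hence v is the weak derivative of u.


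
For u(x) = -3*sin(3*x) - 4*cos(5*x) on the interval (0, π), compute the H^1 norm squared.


||u||_{H^1(0,π)}^2 = 253*π

u'(x) = 20*sin(5*x) - 9*cos(3*x).
Expand u² and (u')² and integrate term by term on (0, π), using: for integers n ≥ 1, ∫_0^π sin²(nx) dx = ∫_0^π cos²(nx) dx = π/2; for n ≠ n', ∫_0^π sin(nx)sin(n'x) dx = ∫_0^π cos(nx)cos(n'x) dx = 0; and by product-to-sum, ∫_0^π sin(nx)cos(n'x) dx = ½∫_0^π [sin((n+n')x) + sin((n−n')x)] dx, which is 0 when n+n' is even and 2n/(n²−n'²) when n+n' is odd (it need not vanish on (0, π)).
  u² squared terms: (-4)²·∫cos(5x)² dx = 16·π/2 = 8*π;  (-3)²·∫sin(3x)² dx = 9·π/2 = 9*π/2.
  u² cross terms: 2·(-4)·(-3)·∫cos(5x)·sin(3x) dx = 24·(0) = 0.
  So ∫_0^π u² dx = 8*π + 9*π/2 + 0 = 25*π/2.
  (u')² squared terms: (-9)²·∫cos(3x)² dx = 81·π/2 = 81*π/2;  (20)²·∫sin(5x)² dx = 400·π/2 = 200*π.
  (u')² cross terms: 2·(-9)·(20)·∫cos(3x)·sin(5x) dx = -360·(0) = 0.
  So ∫_0^π (u')² dx = 81*π/2 + 200*π + 0 = 481*π/2.
||u||_{H^1}^2 = (25*π/2) + (481*π/2) = 253*π.


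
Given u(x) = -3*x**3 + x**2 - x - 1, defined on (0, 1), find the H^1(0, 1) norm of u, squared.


||u||_{H^1}^2 = 626/35

The H^1 norm (squared) on an interval (0, L) is
  ||u||_{H^1}^2 = ∫_0^L u(x)^2 dx + ∫_0^L u'(x)^2 dx.
Compute u'(x) = -9*x**2 + 2*x - 1.
Then u(x)^2 = 9*x**6 - 6*x**5 + 7*x**4 + 4*x**3 - x**2 + 2*x + 1 and u'(x)^2 = 81*x**4 - 36*x**3 + 22*x**2 - 4*x + 1.
Integrate each monomial from 0 to 1 using ∫_0^1 c·x^n dx = c·1^(n+1)/(n+1):
  ∫_0^1 u(x)^2 dx = ∫_0^1 (9*x^6 - 6*x^5 + 7*x^4 + 4*x^3 - x^2 + 2*x + 1) dx. Term by term:
    ∫_0^1 9*x^6 dx = 9/7;  ∫_0^1 -6*x^5 dx = -1;  ∫_0^1 7*x^4 dx = 7/5;
    ∫_0^1 4*x^3 dx = 1;  ∫_0^1 -x^2 dx = -1/3;  ∫_0^1 2*x dx = 1;
    ∫_0^1 1 dx = 1.
  Sum: 9/7 − 1 + 7/5 + 1 − 1/3 + 1 + 1 = 457/105.
  ∫_0^1 u'(x)^2 dx = ∫_0^1 (81*x^4 - 36*x^3 + 22*x^2 - 4*x + 1) dx. Term by term:
    ∫_0^1 81*x^4 dx = 81/5;  ∫_0^1 -36*x^3 dx = -9;  ∫_0^1 22*x^2 dx = 22/3;
    ∫_0^1 -4*x dx = -2;  ∫_0^1 1 dx = 1.
  Sum: 81/5 − 9 + 22/3 − 2 + 1 = 203/15.
Adding: ||u||_{H^1}^2 = 457/105 + 203/15 = 626/35.


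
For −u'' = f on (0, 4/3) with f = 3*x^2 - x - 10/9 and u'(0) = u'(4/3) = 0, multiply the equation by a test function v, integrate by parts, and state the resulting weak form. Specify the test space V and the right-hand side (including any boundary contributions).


V = H^1(0, 4/3) (no boundary constraint on v; u is determined up to an additive constant); weak form: ∫_0^4/3 u'v' dx = ∫_0^4/3 (3*x^2 - x - 10/9) v dx for all v ∈ V.

Multiply both sides by a test function v and integrate from 0 to 4/3:
  ∫_0^4/3 −u''(x) v(x) dx = ∫_0^4/3 f(x) v(x) dx.
Integrate the LHS by parts once:
  ∫_0^4/3 −u'' v dx = −[u'(x) v(x)]_0^4/3 + ∫_0^4/3 u'(x) v'(x) dx.
Thus ∫_0^4/3 u'(x) v'(x) dx = ∫_0^4/3 f(x) v(x) dx + [u'(x) v(x)]_0^4/3.
Choose V so that boundary terms are either known or forced to vanish.
u has homogeneous Neumann: u'(0) = u'(4/3) = 0. So [u' v]_0^4/3 = 0·v(4/3) − 0·v(0) = 0 for any v; take V = H^1(0, 4/3).
Weak formulation: find u (satisfying any essential BC) such that ∫_0^4/3 u'(x) v'(x) dx = ∫_0^4/3 f v dx for all v ∈ V (homogeneous Neumann, so boundary terms vanish).
Substituting f(x) = 3*x^2 - x - 10/9, the right-hand side is ∫_0^4/3 (3*x^2 - x - 10/9) v dx.
Compatibility check (pure Neumann): taking v ≡ 1 ∈ V gives 0 = ∫_0^4/3 f dx + (0) − (0), i.e. ∫_0^4/3 f dx must equal u'(0) − u'(4/3) = 0. Indeed ∫_0^4/3 (3*x^2 - x - 10/9) dx = 0, so the data are compatible. The solution is then unique only up to an additive constant (fix it e.g. by requiring ∫_0^4/3 u dx = 0).


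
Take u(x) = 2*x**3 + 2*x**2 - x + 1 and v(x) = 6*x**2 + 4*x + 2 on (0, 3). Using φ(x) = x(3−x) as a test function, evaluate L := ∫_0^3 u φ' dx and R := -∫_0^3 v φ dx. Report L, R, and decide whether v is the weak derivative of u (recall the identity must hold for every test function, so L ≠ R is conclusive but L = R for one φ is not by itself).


LHS = -477/5, RHS = -1089/10. No, v is not the weak derivative of u.

u(x) = 2*x**3 + 2*x**2 - x + 1, classical derivative u'(x) = 6*x**2 + 4*x - 1.
φ(x) = x(3−x), so φ'(x) = 3 - 2*x.
Note φ(0) = φ(3) = 0, so the boundary term u·φ vanishes.
LHS = ∫_0^3 u(x) φ'(x) dx = ∫_0^3 (-4*x^4 + 2*x^3 + 8*x^2 - 5*x + 3) dx. Term by term:
  ∫_0^3 -4*x^4 dx = -972/5;  ∫_0^3 2*x^3 dx = 81/2;  ∫_0^3 8*x^2 dx = 72;
  ∫_0^3 -5*x dx = -45/2;  ∫_0^3 3 dx = 9.
Sum: -972/5 + 81/2 + 72 − 45/2 + 9 = -477/5.
So LHS = -477/5.
∫_0^3 v(x) φ(x) dx = ∫_0^3 (-6*x^4 + 14*x^3 + 10*x^2 + 6*x) dx. Term by term:
  ∫_0^3 -6*x^4 dx = -1458/5;  ∫_0^3 14*x^3 dx = 567/2;  ∫_0^3 10*x^2 dx = 90;
  ∫_0^3 6*x dx = 27.
Sum: -1458/5 + 567/2 + 90 + 27 = 1089/10.
So RHS = -∫_0^3 v(x) φ(x) dx = -1089/10.
LHS − RHS = 27/2 ≠ 0, so the identity fails.
(For a valid weak derivative the identity must hold for EVERY test function, in particular this one. The failure shows v is NOT the weak derivative of u.)
Correct weak derivative would be u'(x) = 6*x**2 + 4*x - 1.


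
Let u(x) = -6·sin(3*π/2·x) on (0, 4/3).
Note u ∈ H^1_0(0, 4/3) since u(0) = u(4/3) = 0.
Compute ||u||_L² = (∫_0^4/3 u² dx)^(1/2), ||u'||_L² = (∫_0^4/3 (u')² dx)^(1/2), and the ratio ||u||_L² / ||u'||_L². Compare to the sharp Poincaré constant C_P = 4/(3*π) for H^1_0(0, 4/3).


||u||_L² / ||u'||_L² = 2/(3*π) < C_P = 4/(3*π).

u(x) = -6·sin(3*π/2·x), so u'(x) = -9*π*cos(3*π*x/2).
Writing u(x) = A·sin(kπx/L) with A = -6 and k = 2, use ∫_0^L sin²(kπx/L) dx = L/2 and ∫_0^L cos²(kπx/L) dx = L/2.
u² = 36·sin²(3*π/2·x) and (u')² = 81*π^2·cos²(3*π/2·x), and each of sin², cos² integrates to L/2 = 2/3 over (0, 4/3).
∫_0^4/3 u² dx = 24, so ||u||_L² = 2*sqrt(6).
∫_0^4/3 (u')² dx = 54*π^2, so ||u'||_L² = 3*sqrt(6)*π.
Ratio ||u||_L² / ||u'||_L² = 2/(3*π).
Sharp Poincaré constant on H^1_0(0, 4/3) is C_P = L/π = 4/(3*π), achieved by sin(3*π/4·x).
This is the k = 2 harmonic; the ratio L/(kπ) is strictly less than C_P = L/π, consistent with the sharp inequality ||u||_L² ≤ C_P ||u'||_L².


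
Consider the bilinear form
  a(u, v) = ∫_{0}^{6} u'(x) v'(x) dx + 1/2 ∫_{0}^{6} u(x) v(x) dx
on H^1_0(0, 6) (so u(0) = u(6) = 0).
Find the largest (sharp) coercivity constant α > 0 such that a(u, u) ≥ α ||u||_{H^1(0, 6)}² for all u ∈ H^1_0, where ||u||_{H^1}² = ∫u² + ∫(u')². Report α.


α = (π^2 + 18)/(π^2 + 36)

Coercivity of a(·,·) on H^1_0(0, 6) means a(u, u) ≥ α ||u||_{H^1}² for every u ∈ H^1_0.
The interval has length L = 6, and Poincaré/coercivity depend only on L. Here a(u, u) = ∫(u')² + (1/2)·∫u².
Here 0 < c = 1/2 < 1. The condition a(u,u) ≥ α||u||_{H^1}² reads (1−α)∫(u')² ≥ (α−c)∫u². Any admissible α is ≤ 1 (rapidly oscillating u have ∫u²/∫(u')² → 0), and α = 1 would force 0 ≥ (1−c)∫u², impossible since c < 1; so 1−α > 0. By the sharp Poincaré inequality on H^1_0 of an interval of length L, ∫(u')² ≥ (π/L)²∫u² with equality for the first sine mode sin(π(x−x₀)/L) (x₀ the left endpoint), so the inequality holds for all u iff (1−α)(π/L)² ≥ α − c, i.e. α ≤ ((π/L)² + c)/((π/L)² + 1) = (1 + c(L/π)²)/(1 + (L/π)²). With (π/L)² = π^2/36 and c = 1/2, the largest admissible constant is α = ((π/L)² + c)/((π/L)² + 1).
Simplifying, α = (π^2 + 18)/(π^2 + 36).


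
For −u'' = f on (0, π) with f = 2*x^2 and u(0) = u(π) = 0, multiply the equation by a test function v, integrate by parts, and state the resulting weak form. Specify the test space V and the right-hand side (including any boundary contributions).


V = H^1_0(0, π) (so v(0) = v(π) = 0); weak form: ∫_0^π u'v' dx = ∫_0^π (2*x^2) v dx for all v ∈ V.

Multiply both sides by a test function v and integrate from 0 to π:
  ∫_0^π −u''(x) v(x) dx = ∫_0^π f(x) v(x) dx.
Integrate the LHS by parts once:
  ∫_0^π −u'' v dx = −[u'(x) v(x)]_0^π + ∫_0^π u'(x) v'(x) dx.
Thus ∫_0^π u'(x) v'(x) dx = ∫_0^π f(x) v(x) dx + [u'(x) v(x)]_0^π.
Choose V so that boundary terms are either known or forced to vanish.
u is Dirichlet: u(0) = u(π) = 0. Let V = H^1_0(0, π); then v(0) = v(π) = 0, and [u' v]_0^π = 0.
Weak formulation: find u (satisfying any essential BC) such that ∫_0^π u'(x) v'(x) dx = ∫_0^π f v dx for all v ∈ V.
Substituting f(x) = 2*x^2, the right-hand side is ∫_0^π (2*x^2) v dx.


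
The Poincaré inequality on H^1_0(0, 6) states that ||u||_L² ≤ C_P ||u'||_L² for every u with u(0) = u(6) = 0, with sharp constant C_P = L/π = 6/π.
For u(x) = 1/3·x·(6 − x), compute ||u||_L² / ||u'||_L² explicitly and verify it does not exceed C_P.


||u||_L² / ||u'||_L² = 3*sqrt(10)/5 < C_P = 6/π.

u(x) = 1/3·x·(6 − x), so u'(x) = 2 - 2*x/3.
u(x) = 1/3·x·(6 − x) vanishes at x = 0 and x = 6, so u ∈ H^1_0(0, 6). Differentiate via the product rule and integrate the resulting polynomials term by term.
  ∫_0^6 u² dx = ∫_0^6 (x^4/9 - 4*x^3/3 + 4*x^2) dx. Term by term:
    ∫_0^6 x^4/9 dx = 864/5;  ∫_0^6 -4*x^3/3 dx = -432;  ∫_0^6 4*x^2 dx = 288.
  Sum: 864/5 − 432 + 288 = 144/5.
  ∫_0^6 (u')² dx = ∫_0^6 (4*x^2/9 - 8*x/3 + 4) dx. Term by term:
    ∫_0^6 4*x^2/9 dx = 32;  ∫_0^6 -8*x/3 dx = -48;  ∫_0^6 4 dx = 24.
  Sum: 32 − 48 + 24 = 8.
∫_0^6 u² dx = 144/5, so ||u||_L² = 12*sqrt(5)/5.
∫_0^6 (u')² dx = 8, so ||u'||_L² = 2*sqrt(2).
Ratio ||u||_L² / ||u'||_L² = 3*sqrt(10)/5.
Sharp Poincaré constant on H^1_0(0, 6) is C_P = L/π = 6/π, achieved by sin(π/6·x).
A polynomial bump cannot attain the sharp Poincaré constant (only the first sine eigenfunction does), so the ratio is strictly less than C_P, consistent with ||u||_L² ≤ C_P ||u'||_L².


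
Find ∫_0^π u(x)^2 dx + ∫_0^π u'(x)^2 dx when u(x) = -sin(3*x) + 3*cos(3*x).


||u||_{H^1(0,π)}^2 = 50*π

u'(x) = -9*sin(3*x) - 3*cos(3*x).
Expand u² and (u')² and integrate term by term on (0, π), using: for integers n ≥ 1, ∫_0^π sin²(nx) dx = ∫_0^π cos²(nx) dx = π/2; for n ≠ n', ∫_0^π sin(nx)sin(n'x) dx = ∫_0^π cos(nx)cos(n'x) dx = 0; and by product-to-sum, ∫_0^π sin(nx)cos(n'x) dx = ½∫_0^π [sin((n+n')x) + sin((n−n')x)] dx, which is 0 when n+n' is even and 2n/(n²−n'²) when n+n' is odd (it need not vanish on (0, π)).
  u² squared terms: (-1)²·∫sin(3x)² dx = 1·π/2 = π/2;  (3)²·∫cos(3x)² dx = 9·π/2 = 9*π/2.
  u² cross terms: 2·(-1)·(3)·∫sin(3x)·cos(3x) dx = -6·(0) = 0.
  So ∫_0^π u² dx = π/2 + 9*π/2 + 0 = 5*π.
  (u')² squared terms: (-9)²·∫sin(3x)² dx = 81·π/2 = 81*π/2;  (-3)²·∫cos(3x)² dx = 9·π/2 = 9*π/2.
  (u')² cross terms: 2·(-9)·(-3)·∫sin(3x)·cos(3x) dx = 54·(0) = 0.
  So ∫_0^π (u')² dx = 81*π/2 + 9*π/2 + 0 = 45*π.
||u||_{H^1}^2 = (5*π) + (45*π) = 50*π.


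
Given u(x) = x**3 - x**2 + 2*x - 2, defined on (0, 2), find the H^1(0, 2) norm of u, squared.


||u||_{H^1}^2 = 5728/105

The H^1 norm (squared) on an interval (0, L) is
  ||u||_{H^1}^2 = ∫_0^L u(x)^2 dx + ∫_0^L u'(x)^2 dx.
Compute u'(x) = 3*x**2 - 2*x + 2.
Then u(x)^2 = x**6 - 2*x**5 + 5*x**4 - 8*x**3 + 8*x**2 - 8*x + 4 and u'(x)^2 = 9*x**4 - 12*x**3 + 16*x**2 - 8*x + 4.
Integrate each monomial from 0 to 2 using ∫_0^2 c·x^n dx = c·2^(n+1)/(n+1):
  ∫_0^2 u(x)^2 dx = ∫_0^2 (x^6 - 2*x^5 + 5*x^4 - 8*x^3 + 8*x^2 - 8*x + 4) dx. Term by term:
    ∫_0^2 x^6 dx = 128/7;  ∫_0^2 -2*x^5 dx = -64/3;  ∫_0^2 5*x^4 dx = 32;
    ∫_0^2 -8*x^3 dx = -32;  ∫_0^2 8*x^2 dx = 64/3;  ∫_0^2 -8*x dx = -16;
    ∫_0^2 4 dx = 8.
  Sum: 128/7 − 64/3 + 32 − 32 + 64/3 − 16 + 8 = 72/7.
  ∫_0^2 u'(x)^2 dx = ∫_0^2 (9*x^4 - 12*x^3 + 16*x^2 - 8*x + 4) dx. Term by term:
    ∫_0^2 9*x^4 dx = 288/5;  ∫_0^2 -12*x^3 dx = -48;  ∫_0^2 16*x^2 dx = 128/3;
    ∫_0^2 -8*x dx = -16;  ∫_0^2 4 dx = 8.
  Sum: 288/5 − 48 + 128/3 − 16 + 8 = 664/15.
Adding: ||u||_{H^1}^2 = 72/7 + 664/15 = 5728/105.


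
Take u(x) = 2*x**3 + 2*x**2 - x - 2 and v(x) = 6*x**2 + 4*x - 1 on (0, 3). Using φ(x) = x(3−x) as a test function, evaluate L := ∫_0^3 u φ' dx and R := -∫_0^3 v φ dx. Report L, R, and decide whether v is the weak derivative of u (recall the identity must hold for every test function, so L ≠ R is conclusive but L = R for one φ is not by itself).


LHS = -477/5, RHS = -477/5. Yes, v = u' weakly.

u(x) = 2*x**3 + 2*x**2 - x - 2, classical derivative u'(x) = 6*x**2 + 4*x - 1.
φ(x) = x(3−x), so φ'(x) = 3 - 2*x.
Note φ(0) = φ(3) = 0, so the boundary term u·φ vanishes.
LHS = ∫_0^3 u(x) φ'(x) dx = ∫_0^3 (-4*x^4 + 2*x^3 + 8*x^2 + x - 6) dx. Term by term:
  ∫_0^3 -4*x^4 dx = -972/5;  ∫_0^3 2*x^3 dx = 81/2;  ∫_0^3 8*x^2 dx = 72;
  ∫_0^3 x dx = 9/2;  ∫_0^3 -6 dx = -18.
Sum: -972/5 + 81/2 + 72 + 9/2 − 18 = -477/5.
So LHS = -477/5.
∫_0^3 v(x) φ(x) dx = ∫_0^3 (-6*x^4 + 14*x^3 + 13*x^2 - 3*x) dx. Term by term:
  ∫_0^3 -6*x^4 dx = -1458/5;  ∫_0^3 14*x^3 dx = 567/2;  ∫_0^3 13*x^2 dx = 117;
  ∫_0^3 -3*x dx = -27/2.
Sum: -1458/5 + 567/2 + 117 − 27/2 = 477/5.
So RHS = -∫_0^3 v(x) φ(x) dx = -477/5.
LHS = RHS, so the identity holds for this test φ.
Moreover u is smooth here and v(x) = u'(x) = 6*x**2 + 4*x - 1 pointwise, so the identity holds for every test function. Hence v is the weak derivative of u.


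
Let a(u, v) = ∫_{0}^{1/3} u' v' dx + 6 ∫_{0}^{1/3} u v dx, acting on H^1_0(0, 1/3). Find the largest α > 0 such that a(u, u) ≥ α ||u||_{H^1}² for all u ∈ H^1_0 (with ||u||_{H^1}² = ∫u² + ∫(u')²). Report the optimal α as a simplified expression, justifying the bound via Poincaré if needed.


α = 1

Coercivity of a(·,·) on H^1_0(0, 1/3) means a(u, u) ≥ α ||u||_{H^1}² for every u ∈ H^1_0.
The interval has length L = 1/3, and Poincaré/coercivity depend only on L. Here a(u, u) = ∫(u')² + (6)·∫u².
Here c = 6 ≥ 1, so a(u,u) = ∫(u')² + c∫u² ≥ ∫(u')² + ∫u² = ||u||_{H^1}², i.e. α = 1 works. No larger α is possible: a(u,u) ≥ α||u||_{H^1}² means (1−α)∫(u')² ≥ (α−c)∫u², and for the modes u_n = sin(nπ(x−x₀)/L) (x₀ the left endpoint) one has ∫u_n²/∫(u_n')² = (L/(nπ))² → 0, so a(u_n,u_n)/||u_n||_{H^1}² → 1. Hence the optimal constant is α = 1.
Therefore α = 1.


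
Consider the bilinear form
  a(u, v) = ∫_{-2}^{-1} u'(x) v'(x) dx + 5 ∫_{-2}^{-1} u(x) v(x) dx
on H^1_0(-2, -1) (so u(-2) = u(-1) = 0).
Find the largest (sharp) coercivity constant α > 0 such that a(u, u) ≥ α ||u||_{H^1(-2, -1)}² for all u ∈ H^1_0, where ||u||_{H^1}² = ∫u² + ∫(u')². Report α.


α = 1

Coercivity of a(·,·) on H^1_0(-2, -1) means a(u, u) ≥ α ||u||_{H^1}² for every u ∈ H^1_0.
The interval has length L = 1, and Poincaré/coercivity depend only on L. Here a(u, u) = ∫(u')² + (5)·∫u².
Here c = 5 ≥ 1, so a(u,u) = ∫(u')² + c∫u² ≥ ∫(u')² + ∫u² = ||u||_{H^1}², i.e. α = 1 works. No larger α is possible: a(u,u) ≥ α||u||_{H^1}² means (1−α)∫(u')² ≥ (α−c)∫u², and for the modes u_n = sin(nπ(x−x₀)/L) (x₀ the left endpoint) one has ∫u_n²/∫(u_n')² = (L/(nπ))² → 0, so a(u_n,u_n)/||u_n||_{H^1}² → 1. Hence the optimal constant is α = 1.
Therefore α = 1.


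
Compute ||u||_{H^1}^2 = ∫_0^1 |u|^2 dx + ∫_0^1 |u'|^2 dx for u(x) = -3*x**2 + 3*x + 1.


||u||_{H^1}^2 = 53/10

The H^1 norm (squared) on an interval (0, L) is
  ||u||_{H^1}^2 = ∫_0^L u(x)^2 dx + ∫_0^L u'(x)^2 dx.
Compute u'(x) = 3 - 6*x.
Then u(x)^2 = 9*x**4 - 18*x**3 + 3*x**2 + 6*x + 1 and u'(x)^2 = 36*x**2 - 36*x + 9.
Integrate each monomial from 0 to 1 using ∫_0^1 c·x^n dx = c·1^(n+1)/(n+1):
  ∫_0^1 u(x)^2 dx = ∫_0^1 (9*x^4 - 18*x^3 + 3*x^2 + 6*x + 1) dx. Term by term:
    ∫_0^1 9*x^4 dx = 9/5;  ∫_0^1 -18*x^3 dx = -9/2;  ∫_0^1 3*x^2 dx = 1;
    ∫_0^1 6*x dx = 3;  ∫_0^1 1 dx = 1.
  Sum: 9/5 − 9/2 + 1 + 3 + 1 = 23/10.
  ∫_0^1 u'(x)^2 dx = ∫_0^1 (36*x^2 - 36*x + 9) dx. Term by term:
    ∫_0^1 36*x^2 dx = 12;  ∫_0^1 -36*x dx = -18;  ∫_0^1 9 dx = 9.
  Sum: 12 − 18 + 9 = 3.
Adding: ||u||_{H^1}^2 = 23/10 + 3 = 53/10.


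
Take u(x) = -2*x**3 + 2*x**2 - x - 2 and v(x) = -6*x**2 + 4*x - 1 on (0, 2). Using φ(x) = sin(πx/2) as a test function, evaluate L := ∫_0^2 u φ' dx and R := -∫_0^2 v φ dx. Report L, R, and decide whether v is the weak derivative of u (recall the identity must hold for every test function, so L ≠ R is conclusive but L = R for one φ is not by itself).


LHS = -192/π^3 + 36/π, RHS = -192/π^3 + 36/π. Yes, v = u' weakly.

u(x) = -2*x**3 + 2*x**2 - x - 2, classical derivative u'(x) = -6*x**2 + 4*x - 1.
φ(x) = sin(πx/2), so φ'(x) = π*cos(π*x/2)/2.
Note φ(0) = φ(2) = 0, so the boundary term u·φ vanishes.
LHS = ∫_0^2 u(x) φ'(x) dx = ∫_0^2 (-π*x^3*cos(π*x/2) + π*x^2*cos(π*x/2) - π*x*cos(π*x/2)/2 - π*cos(π*x/2)) dx. Term by term:
  ∫_0^2 -π*cos(π*x/2) dx = 0;  ∫_0^2 π*x^2*cos(π*x/2) dx = -16/π;  ∫_0^2 -π*x^3*cos(π*x/2) dx = -192/π^3 + 48/π;
  ∫_0^2 -π*x*cos(π*x/2)/2 dx = 4/π.
Sum: 0 − 16/π + -192/π^3 + 48/π + 4/π = -192/π^3 + 36/π.
So LHS = -192/π^3 + 36/π.
∫_0^2 v(x) φ(x) dx = ∫_0^2 (-6*x^2*sin(π*x/2) + 4*x*sin(π*x/2) - sin(π*x/2)) dx. Term by term:
  ∫_0^2 -sin(π*x/2) dx = -4/π;  ∫_0^2 -6*x^2*sin(π*x/2) dx = -48/π + 192/π^3;  ∫_0^2 4*x*sin(π*x/2) dx = 16/π.
Sum: -4/π + -48/π + 192/π^3 + 16/π = -36/π + 192/π^3.
So RHS = -∫_0^2 v(x) φ(x) dx = -192/π^3 + 36/π.
LHS = RHS, so the identity holds for this test φ.
Moreover u is smooth here and v(x) = u'(x) = -6*x**2 + 4*x - 1 pointwise, so the identity holds for every test function. Hence v is the weak derivative of u.


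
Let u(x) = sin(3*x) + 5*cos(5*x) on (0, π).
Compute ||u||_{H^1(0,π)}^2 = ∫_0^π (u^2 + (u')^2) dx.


||u||_{H^1(0,π)}^2 = 330*π

u'(x) = -25*sin(5*x) + 3*cos(3*x).
Expand u² and (u')² and integrate term by term on (0, π), using: for integers n ≥ 1, ∫_0^π sin²(nx) dx = ∫_0^π cos²(nx) dx = π/2; for n ≠ n', ∫_0^π sin(nx)sin(n'x) dx = ∫_0^π cos(nx)cos(n'x) dx = 0; and by product-to-sum, ∫_0^π sin(nx)cos(n'x) dx = ½∫_0^π [sin((n+n')x) + sin((n−n')x)] dx, which is 0 when n+n' is even and 2n/(n²−n'²) when n+n' is odd (it need not vanish on (0, π)).
  u² squared terms: (5)²·∫cos(5x)² dx = 25·π/2 = 25*π/2;  (1)²·∫sin(3x)² dx = 1·π/2 = π/2.
  u² cross terms: 2·(5)·(1)·∫cos(5x)·sin(3x) dx = 10·(0) = 0.
  So ∫_0^π u² dx = 25*π/2 + π/2 + 0 = 13*π.
  (u')² squared terms: (-25)²·∫sin(5x)² dx = 625·π/2 = 625*π/2;  (3)²·∫cos(3x)² dx = 9·π/2 = 9*π/2.
  (u')² cross terms: 2·(-25)·(3)·∫sin(5x)·cos(3x) dx = -150·(0) = 0.
  So ∫_0^π (u')² dx = 625*π/2 + 9*π/2 + 0 = 317*π.
||u||_{H^1}^2 = (13*π) + (317*π) = 330*π.


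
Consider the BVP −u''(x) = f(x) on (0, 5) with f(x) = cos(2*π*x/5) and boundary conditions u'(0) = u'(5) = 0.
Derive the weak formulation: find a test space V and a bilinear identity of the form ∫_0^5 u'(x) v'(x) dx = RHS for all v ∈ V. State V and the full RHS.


V = H^1(0, 5) (no boundary constraint on v; u is determined up to an additive constant); weak form: ∫_0^5 u'v' dx = ∫_0^5 (cos(2*π*x/5)) v dx for all v ∈ V.

Multiply both sides by a test function v and integrate from 0 to 5:
  ∫_0^5 −u''(x) v(x) dx = ∫_0^5 f(x) v(x) dx.
Integrate the LHS by parts once:
  ∫_0^5 −u'' v dx = −[u'(x) v(x)]_0^5 + ∫_0^5 u'(x) v'(x) dx.
Thus ∫_0^5 u'(x) v'(x) dx = ∫_0^5 f(x) v(x) dx + [u'(x) v(x)]_0^5.
Choose V so that boundary terms are either known or forced to vanish.
u has homogeneous Neumann: u'(0) = u'(5) = 0. So [u' v]_0^5 = 0·v(5) − 0·v(0) = 0 for any v; take V = H^1(0, 5).
Weak formulation: find u (satisfying any essential BC) such that ∫_0^5 u'(x) v'(x) dx = ∫_0^5 f v dx for all v ∈ V (homogeneous Neumann, so boundary terms vanish).
Substituting f(x) = cos(2*π*x/5), the right-hand side is ∫_0^5 (cos(2*π*x/5)) v dx.
Compatibility check (pure Neumann): taking v ≡ 1 ∈ V gives 0 = ∫_0^5 f dx + (0) − (0), i.e. ∫_0^5 f dx must equal u'(0) − u'(5) = 0. Indeed ∫_0^5 (cos(2*π*x/5)) dx = 0, so the data are compatible. The solution is then unique only up to an additive constant (fix it e.g. by requiring ∫_0^5 u dx = 0).


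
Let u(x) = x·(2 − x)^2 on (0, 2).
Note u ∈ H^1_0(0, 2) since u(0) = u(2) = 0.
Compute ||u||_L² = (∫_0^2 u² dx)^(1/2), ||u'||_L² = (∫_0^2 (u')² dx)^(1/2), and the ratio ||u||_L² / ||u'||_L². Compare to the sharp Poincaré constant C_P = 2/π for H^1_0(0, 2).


||u||_L² / ||u'||_L² = sqrt(14)/7 < C_P = 2/π.

u(x) = x·(2 − x)^2, so u'(x) = (x - 2)*(3*x - 2).
u(x) = x·(2 − x)^2 vanishes at x = 0 and x = 2, so u ∈ H^1_0(0, 2). Differentiate via the product rule and integrate the resulting polynomials term by term.
  ∫_0^2 u² dx = ∫_0^2 (x^6 - 8*x^5 + 24*x^4 - 32*x^3 + 16*x^2) dx. Term by term:
    ∫_0^2 x^6 dx = 128/7;  ∫_0^2 -8*x^5 dx = -256/3;  ∫_0^2 24*x^4 dx = 768/5;
    ∫_0^2 -32*x^3 dx = -128;  ∫_0^2 16*x^2 dx = 128/3.
  Sum: 128/7 − 256/3 + 768/5 − 128 + 128/3 = 128/105.
  ∫_0^2 (u')² dx = ∫_0^2 (9*x^4 - 48*x^3 + 88*x^2 - 64*x + 16) dx. Term by term:
    ∫_0^2 9*x^4 dx = 288/5;  ∫_0^2 -48*x^3 dx = -192;  ∫_0^2 88*x^2 dx = 704/3;
    ∫_0^2 -64*x dx = -128;  ∫_0^2 16 dx = 32.
  Sum: 288/5 − 192 + 704/3 − 128 + 32 = 64/15.
∫_0^2 u² dx = 128/105, so ||u||_L² = 8*sqrt(210)/105.
∫_0^2 (u')² dx = 64/15, so ||u'||_L² = 8*sqrt(15)/15.
Ratio ||u||_L² / ||u'||_L² = sqrt(14)/7.
Sharp Poincaré constant on H^1_0(0, 2) is C_P = L/π = 2/π, achieved by sin(π/2·x).
A polynomial bump cannot attain the sharp Poincaré constant (only the first sine eigenfunction does), so the ratio is strictly less than C_P, consistent with ||u||_L² ≤ C_P ||u'||_L².


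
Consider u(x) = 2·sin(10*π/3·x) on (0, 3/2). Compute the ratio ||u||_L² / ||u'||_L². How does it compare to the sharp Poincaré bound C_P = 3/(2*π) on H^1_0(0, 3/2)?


||u||_L² / ||u'||_L² = 3/(10*π) < C_P = 3/(2*π).

u(x) = 2·sin(10*π/3·x), so u'(x) = 20*π*cos(10*π*x/3)/3.
Writing u(x) = A·sin(kπx/L) with A = 2 and k = 5, use ∫_0^L sin²(kπx/L) dx = L/2 and ∫_0^L cos²(kπx/L) dx = L/2.
u² = 4·sin²(10*π/3·x) and (u')² = 400*π^2/9·cos²(10*π/3·x), and each of sin², cos² integrates to L/2 = 3/4 over (0, 3/2).
∫_0^3/2 u² dx = 3, so ||u||_L² = sqrt(3).
∫_0^3/2 (u')² dx = 100*π^2/3, so ||u'||_L² = 10*sqrt(3)*π/3.
Ratio ||u||_L² / ||u'||_L² = 3/(10*π).
Sharp Poincaré constant on H^1_0(0, 3/2) is C_P = L/π = 3/(2*π), achieved by sin(2*π/3·x).
This is the k = 5 harmonic; the ratio L/(kπ) is strictly less than C_P = L/π, consistent with the sharp inequality ||u||_L² ≤ C_P ||u'||_L².


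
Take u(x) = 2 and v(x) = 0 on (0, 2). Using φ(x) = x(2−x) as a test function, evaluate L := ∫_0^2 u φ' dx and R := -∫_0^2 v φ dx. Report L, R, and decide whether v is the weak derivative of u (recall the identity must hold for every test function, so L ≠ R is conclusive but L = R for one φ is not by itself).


LHS = 0, RHS = 0. Yes, v = u' weakly.

u(x) = 2, classical derivative u'(x) = 0.
φ(x) = x(2−x), so φ'(x) = 2 - 2*x.
Note φ(0) = φ(2) = 0, so the boundary term u·φ vanishes.
LHS = ∫_0^2 u(x) φ'(x) dx = ∫_0^2 (4 - 4*x) dx. Term by term:
  ∫_0^2 -4*x dx = -8;  ∫_0^2 4 dx = 8.
Sum: -8 + 8 = 0.
So LHS = 0.
∫_0^2 v(x) φ(x) dx = ∫_0^2 (0) dx. Term by term:
  ∫_0^2 0 dx = 0.
So RHS = -∫_0^2 v(x) φ(x) dx = 0.
LHS = RHS, so the identity holds for this test φ.
Moreover u is smooth here and v(x) = u'(x) = 0 pointwise, so the identity holds for every test function. Hence v is the weak derivative of u.


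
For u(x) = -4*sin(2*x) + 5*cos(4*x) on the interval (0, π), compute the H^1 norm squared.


||u||_{H^1(0,π)}^2 = 505*π/2

u'(x) = -20*sin(4*x) - 8*cos(2*x).
Expand u² and (u')² and integrate term by term on (0, π), using: for integers n ≥ 1, ∫_0^π sin²(nx) dx = ∫_0^π cos²(nx) dx = π/2; for n ≠ n', ∫_0^π sin(nx)sin(n'x) dx = ∫_0^π cos(nx)cos(n'x) dx = 0; and by product-to-sum, ∫_0^π sin(nx)cos(n'x) dx = ½∫_0^π [sin((n+n')x) + sin((n−n')x)] dx, which is 0 when n+n' is even and 2n/(n²−n'²) when n+n' is odd (it need not vanish on (0, π)).
  u² squared terms: (-4)²·∫sin(2x)² dx = 16·π/2 = 8*π;  (5)²·∫cos(4x)² dx = 25·π/2 = 25*π/2.
  u² cross terms: 2·(-4)·(5)·∫sin(2x)·cos(4x) dx = -40·(0) = 0.
  So ∫_0^π u² dx = 8*π + 25*π/2 + 0 = 41*π/2.
  (u')² squared terms: (-20)²·∫sin(4x)² dx = 400·π/2 = 200*π;  (-8)²·∫cos(2x)² dx = 64·π/2 = 32*π.
  (u')² cross terms: 2·(-20)·(-8)·∫sin(4x)·cos(2x) dx = 320·(0) = 0.
  So ∫_0^π (u')² dx = 200*π + 32*π + 0 = 232*π.
||u||_{H^1}^2 = (41*π/2) + (232*π) = 505*π/2.


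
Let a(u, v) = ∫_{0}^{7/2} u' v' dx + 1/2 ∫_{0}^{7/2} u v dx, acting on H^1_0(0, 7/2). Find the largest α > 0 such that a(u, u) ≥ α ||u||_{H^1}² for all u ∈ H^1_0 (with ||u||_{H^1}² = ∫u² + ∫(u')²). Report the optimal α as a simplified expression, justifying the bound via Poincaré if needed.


α = (49 + 8*π^2)/(2*(4*π^2 + 49))

Coercivity of a(·,·) on H^1_0(0, 7/2) means a(u, u) ≥ α ||u||_{H^1}² for every u ∈ H^1_0.
The interval has length L = 7/2, and Poincaré/coercivity depend only on L. Here a(u, u) = ∫(u')² + (1/2)·∫u².
Here 0 < c = 1/2 < 1. The condition a(u,u) ≥ α||u||_{H^1}² reads (1−α)∫(u')² ≥ (α−c)∫u². Any admissible α is ≤ 1 (rapidly oscillating u have ∫u²/∫(u')² → 0), and α = 1 would force 0 ≥ (1−c)∫u², impossible since c < 1; so 1−α > 0. By the sharp Poincaré inequality on H^1_0 of an interval of length L, ∫(u')² ≥ (π/L)²∫u² with equality for the first sine mode sin(π(x−x₀)/L) (x₀ the left endpoint), so the inequality holds for all u iff (1−α)(π/L)² ≥ α − c, i.e. α ≤ ((π/L)² + c)/((π/L)² + 1) = (1 + c(L/π)²)/(1 + (L/π)²). With (π/L)² = 4*π^2/49 and c = 1/2, the largest admissible constant is α = ((π/L)² + c)/((π/L)² + 1).
Simplifying, α = (49 + 8*π^2)/(2*(4*π^2 + 49)).


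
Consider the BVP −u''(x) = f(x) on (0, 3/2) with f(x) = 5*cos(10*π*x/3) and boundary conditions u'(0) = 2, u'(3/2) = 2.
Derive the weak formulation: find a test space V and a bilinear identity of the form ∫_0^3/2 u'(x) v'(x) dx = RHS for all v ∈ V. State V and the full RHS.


V = H^1(0, 3/2) (v unrestricted at boundary; u is determined up to an additive constant); weak form: ∫_0^3/2 u'v' dx = ∫_0^3/2 (5*cos(10*π*x/3)) v dx + 2·v(3/2) − 2·v(0) for all v ∈ V.

Multiply both sides by a test function v and integrate from 0 to 3/2:
  ∫_0^3/2 −u''(x) v(x) dx = ∫_0^3/2 f(x) v(x) dx.
Integrate the LHS by parts once:
  ∫_0^3/2 −u'' v dx = −[u'(x) v(x)]_0^3/2 + ∫_0^3/2 u'(x) v'(x) dx.
Thus ∫_0^3/2 u'(x) v'(x) dx = ∫_0^3/2 f(x) v(x) dx + [u'(x) v(x)]_0^3/2.
Choose V so that boundary terms are either known or forced to vanish.
u has inhomogeneous Neumann u'(0) = 2, u'(3/2) = 2. [u' v]_0^3/2 = (2)·v(3/2) − (2)·v(0) = 2·v(3/2) − 2·v(0). Take V = H^1(0, 3/2); boundary term becomes part of RHS.
Weak formulation: find u (satisfying any essential BC) such that ∫_0^3/2 u'(x) v'(x) dx = ∫_0^3/2 f v dx + 2·v(3/2) − 2·v(0) for all v ∈ V (Neumann data are natural BCs: they enter the RHS as boundary terms).
Substituting f(x) = 5*cos(10*π*x/3), the right-hand side is ∫_0^3/2 (5*cos(10*π*x/3)) v dx + 2·v(3/2) − 2·v(0).
Compatibility check (pure Neumann): taking v ≡ 1 ∈ V gives 0 = ∫_0^3/2 f dx + (2) − (2), i.e. ∫_0^3/2 f dx must equal u'(0) − u'(3/2) = 0. Indeed ∫_0^3/2 (5*cos(10*π*x/3)) dx = 0, so the data are compatible. The solution is then unique only up to an additive constant (fix it e.g. by requiring ∫_0^3/2 u dx = 0).
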